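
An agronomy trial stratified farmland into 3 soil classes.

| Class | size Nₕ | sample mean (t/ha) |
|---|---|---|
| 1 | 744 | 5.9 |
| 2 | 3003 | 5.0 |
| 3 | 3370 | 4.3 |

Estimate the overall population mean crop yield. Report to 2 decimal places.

4.76

N = 7117; weights Wₕ = Nₕ/N = (0.1045, 0.4219, 0.4735).
x̄_st = Σ Wₕ·x̄ₕ = 0.1045·5.9 + 0.4219·5.0 + 0.4735·4.3 ≈ 4.7626...
→ 4.76.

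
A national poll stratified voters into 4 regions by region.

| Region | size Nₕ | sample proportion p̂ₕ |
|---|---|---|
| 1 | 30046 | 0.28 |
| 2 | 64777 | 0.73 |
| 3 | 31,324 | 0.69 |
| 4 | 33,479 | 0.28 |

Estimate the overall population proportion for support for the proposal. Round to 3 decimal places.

Wₕ = Nₕ/N with N = 159626: 0.1882, 0.4058, 0.1962, 0.2097.
p̂_st = 0.1882·0.28 + 0.4058·0.73 + 0.1962·0.69 + 0.2097·0.28 ≈ 0.54307... → 0.543.

0.543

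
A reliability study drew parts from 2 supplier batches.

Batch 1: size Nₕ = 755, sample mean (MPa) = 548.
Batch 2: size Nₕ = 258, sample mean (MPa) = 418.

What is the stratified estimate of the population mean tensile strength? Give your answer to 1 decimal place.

N = 755 + 258 = 1013.
Weight each subgroup mean by Nₕ/N and sum.
Σ Nₕx̄ₕ = 755·548 + 258·418 = 413740 + 107844 = 521584.
Divide by N: 521584 / 1013 = 514.890... → 514.9.

514.9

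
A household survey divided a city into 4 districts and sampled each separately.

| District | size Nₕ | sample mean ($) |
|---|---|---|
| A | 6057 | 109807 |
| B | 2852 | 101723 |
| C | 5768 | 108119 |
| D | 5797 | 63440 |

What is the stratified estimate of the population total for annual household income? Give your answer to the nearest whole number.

Estimate total by summing Nₕ·x̄ₕ over strata.
6057·109807 + 2852·101723 + 5768·108119 + 5797·63440 = 665100999 + 290113996 + 623630392 + 367761680 = 1946607067.

1946607067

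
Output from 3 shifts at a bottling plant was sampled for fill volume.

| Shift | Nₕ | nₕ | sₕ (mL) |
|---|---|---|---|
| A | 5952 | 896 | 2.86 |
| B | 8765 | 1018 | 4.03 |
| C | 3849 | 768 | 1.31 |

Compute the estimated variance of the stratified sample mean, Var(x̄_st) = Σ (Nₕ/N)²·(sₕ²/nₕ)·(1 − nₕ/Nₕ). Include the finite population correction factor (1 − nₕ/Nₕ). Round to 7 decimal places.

0.0040166

N = 18566; Wₕ = Nₕ/N.
shift A: (5952/18566)²·2.86²/896·(1 − 896/5952) = 0.0007969982
shift B: (8765/18566)²·4.03²/1018·(1 − 1018/8765) = 0.0031427591
shift C: (3849/18566)²·1.31²/768·(1 − 768/3849) = 0.0000768749
Sum = 0.0040166322 → 0.0040166.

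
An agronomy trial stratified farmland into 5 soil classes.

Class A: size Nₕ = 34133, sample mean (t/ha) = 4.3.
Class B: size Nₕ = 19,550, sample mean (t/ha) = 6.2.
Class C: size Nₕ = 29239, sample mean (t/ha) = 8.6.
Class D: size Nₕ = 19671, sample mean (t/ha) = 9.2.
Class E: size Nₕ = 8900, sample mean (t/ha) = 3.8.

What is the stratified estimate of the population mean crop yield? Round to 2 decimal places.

6.59

N = 34133 + 19550 + 29239 + 19671 + 8900 = 111493.
The stratified mean weights each stratum mean by its population share Nₕ/N.
Σ Nₕx̄ₕ = 34133·4.3 + 19550·6.2 + 29239·8.6 + 19671·9.2 + 8900·3.8 = 146771.9 + 121210 + 251455.4 + 180973.2 + 33820 = 734230.5.
Divide by N: 734230.5 / 111493 = 6.5854... → 6.59.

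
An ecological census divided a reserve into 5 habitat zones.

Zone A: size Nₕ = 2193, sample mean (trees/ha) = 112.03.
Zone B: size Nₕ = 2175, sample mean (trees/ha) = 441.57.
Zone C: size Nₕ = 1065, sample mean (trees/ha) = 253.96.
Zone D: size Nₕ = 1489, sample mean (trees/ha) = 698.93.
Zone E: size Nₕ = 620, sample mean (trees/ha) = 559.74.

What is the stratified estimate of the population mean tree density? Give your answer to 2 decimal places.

N = 7542; weights Wₕ = Nₕ/N = (0.2908, 0.2884, 0.1412, 0.1974, 0.0822).
x̄_st = Σ Wₕ·x̄ₕ = 0.2908·112.03 + 0.2884·441.57 + 0.1412·253.96 + 0.1974·698.93 + 0.0822·559.74 ≈ 379.7812...
→ 379.78.

379.78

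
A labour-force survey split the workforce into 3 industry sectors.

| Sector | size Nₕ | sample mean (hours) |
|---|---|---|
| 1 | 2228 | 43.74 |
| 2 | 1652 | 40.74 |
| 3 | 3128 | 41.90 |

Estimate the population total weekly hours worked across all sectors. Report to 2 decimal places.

Population total = Σ Nₕ·x̄ₕ (each stratum's size times its mean).
2228·43.74 + 1652·40.74 + 3128·41.90 = 97452.72 + 67302.48 + 131063.2 = 295818.40.

295818.40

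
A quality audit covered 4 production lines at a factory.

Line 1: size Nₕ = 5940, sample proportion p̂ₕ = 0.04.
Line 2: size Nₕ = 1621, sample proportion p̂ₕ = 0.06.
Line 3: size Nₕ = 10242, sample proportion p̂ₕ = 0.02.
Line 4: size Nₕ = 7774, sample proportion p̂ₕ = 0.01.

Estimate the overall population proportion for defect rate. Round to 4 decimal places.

0.0241

Wₕ = Nₕ/N with N = 25577: 0.2322, 0.0634, 0.4004, 0.3039.
p̂_st = 0.2322·0.04 + 0.0634·0.06 + 0.4004·0.02 + 0.3039·0.01 ≈ 0.024140... → 0.0241.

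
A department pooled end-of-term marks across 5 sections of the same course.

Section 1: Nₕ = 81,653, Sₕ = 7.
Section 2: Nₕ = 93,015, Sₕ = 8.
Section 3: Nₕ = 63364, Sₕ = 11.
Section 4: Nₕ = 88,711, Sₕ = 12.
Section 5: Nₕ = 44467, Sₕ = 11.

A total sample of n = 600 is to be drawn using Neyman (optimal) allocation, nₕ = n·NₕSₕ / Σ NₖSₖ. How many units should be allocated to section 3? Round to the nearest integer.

Σ NₕSₕ = 81653·7 + 93015·8 + 63364·11 + 88711·12 + 44467·11 = 3566364.
Share for 3: 697004/3566364 = 0.19544.
n_3 = 600 × 0.19544 = 117.263... → 117.

117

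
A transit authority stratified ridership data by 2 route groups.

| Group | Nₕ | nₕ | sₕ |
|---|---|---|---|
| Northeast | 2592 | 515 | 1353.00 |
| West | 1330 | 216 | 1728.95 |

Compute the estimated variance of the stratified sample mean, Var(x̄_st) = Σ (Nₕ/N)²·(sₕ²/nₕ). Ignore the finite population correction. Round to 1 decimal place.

3144.0

N = 3922. Term for each stratum: Wₕ²sₕ²/nₕ.
Var(x̄_st) = 1552.5414 + 1591.4728 = 3144.0142 → 3144.0.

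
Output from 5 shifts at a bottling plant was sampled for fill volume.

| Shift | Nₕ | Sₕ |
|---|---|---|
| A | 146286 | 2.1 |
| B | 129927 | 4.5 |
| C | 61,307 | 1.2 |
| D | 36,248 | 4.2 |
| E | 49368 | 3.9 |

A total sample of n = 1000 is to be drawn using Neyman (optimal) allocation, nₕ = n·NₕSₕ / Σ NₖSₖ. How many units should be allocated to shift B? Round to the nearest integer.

A: NₕSₕ = 146286·2.1 = 307200.6
B: NₕSₕ = 129927·4.5 = 584671.5
C: NₕSₕ = 61307·1.2 = 73568.4
D: NₕSₕ = 36248·4.2 = 152241.6
E: NₕSₕ = 49368·3.9 = 192535.2
Σ NₕSₕ = 1310217.3.
n_B = 1000·584671.5/1310217.3 = 446.240... → 446.

446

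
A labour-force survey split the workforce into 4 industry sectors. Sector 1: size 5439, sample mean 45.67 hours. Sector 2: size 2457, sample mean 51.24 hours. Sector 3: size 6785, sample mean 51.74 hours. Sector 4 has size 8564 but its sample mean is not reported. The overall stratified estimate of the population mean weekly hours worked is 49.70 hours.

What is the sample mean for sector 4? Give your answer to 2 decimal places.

N = 5439 + 2457 + 6785 + 8564 = 23245.
Overall total = μ·N = 49.70·23245 = 1155276.5.
Subtract the known strata: 5439·45.67 + 2457·51.24 + 6785·51.74 = 725351.71.
Remaining total for sector 4: 1155276.5 − 725351.71 = 429924.79.
Divide by its size: 429924.79 / 8564 = 50.2014... → 50.20.

50.20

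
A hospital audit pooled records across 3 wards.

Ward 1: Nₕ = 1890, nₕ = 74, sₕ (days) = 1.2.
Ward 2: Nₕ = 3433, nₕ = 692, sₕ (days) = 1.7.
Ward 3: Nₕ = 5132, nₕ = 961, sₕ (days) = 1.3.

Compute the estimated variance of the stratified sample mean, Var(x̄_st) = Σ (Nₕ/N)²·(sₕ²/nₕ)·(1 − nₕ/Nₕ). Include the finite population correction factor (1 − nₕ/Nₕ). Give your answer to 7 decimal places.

0.0013149

N = 10455; Wₕ = Nₕ/N.
ward 1: (1890/10455)²·1.2²/74·(1 − 74/1890) = 0.0006110269
ward 2: (3433/10455)²·1.7²/692·(1 − 692/3433) = 0.0003595229
ward 3: (5132/10455)²·1.3²/961·(1 − 961/5132) = 0.0003443833
Sum = 0.0013149331 → 0.0013149.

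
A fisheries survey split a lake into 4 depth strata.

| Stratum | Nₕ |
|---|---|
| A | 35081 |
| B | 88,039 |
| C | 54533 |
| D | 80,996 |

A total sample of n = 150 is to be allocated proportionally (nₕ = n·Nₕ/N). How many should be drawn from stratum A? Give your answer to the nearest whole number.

20

Share of stratum A = 35081/258649 = 0.13563.
Allocate 150 × 0.13563 = 20.345... → 20.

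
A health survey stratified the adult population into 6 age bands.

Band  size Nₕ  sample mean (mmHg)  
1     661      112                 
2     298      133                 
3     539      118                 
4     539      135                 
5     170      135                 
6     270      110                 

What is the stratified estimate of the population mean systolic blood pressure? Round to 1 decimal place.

N = 661 + 298 + 539 + 539 + 170 + 270 = 2477.
Weight each subgroup mean by Nₕ/N and sum.
Σ Nₕx̄ₕ = 661·112 + 298·133 + 539·118 + 539·135 + 170·135 + 270·110 = 74032 + 39634 + 63602 + 72765 + 22950 + 29700 = 302683.
Divide by N: 302683 / 2477 = 122.197... → 122.2.

122.2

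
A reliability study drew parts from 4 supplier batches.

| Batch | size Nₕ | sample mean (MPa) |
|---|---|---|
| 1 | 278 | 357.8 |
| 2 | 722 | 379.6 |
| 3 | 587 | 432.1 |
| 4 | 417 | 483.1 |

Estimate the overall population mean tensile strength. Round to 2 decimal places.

N = 2004; weights Wₕ = Nₕ/N = (0.1387, 0.3603, 0.2929, 0.2081).
x̄_st = Σ Wₕ·x̄ₕ = 0.1387·357.8 + 0.3603·379.6 + 0.2929·432.1 + 0.2081·483.1 ≈ 413.4905...
→ 413.49.

413.49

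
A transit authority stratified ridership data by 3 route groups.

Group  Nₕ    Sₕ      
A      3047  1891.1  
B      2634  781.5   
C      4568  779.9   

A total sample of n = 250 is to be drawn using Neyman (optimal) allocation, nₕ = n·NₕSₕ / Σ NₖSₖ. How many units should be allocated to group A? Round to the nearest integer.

127

A: NₕSₕ = 3047·1891.1 = 5762181.7
B: NₕSₕ = 2634·781.5 = 2058471
C: NₕSₕ = 4568·779.9 = 3562583.2
Σ NₕSₕ = 11383235.9.
n_A = 250·5762181.7/11383235.9 = 126.550... → 127.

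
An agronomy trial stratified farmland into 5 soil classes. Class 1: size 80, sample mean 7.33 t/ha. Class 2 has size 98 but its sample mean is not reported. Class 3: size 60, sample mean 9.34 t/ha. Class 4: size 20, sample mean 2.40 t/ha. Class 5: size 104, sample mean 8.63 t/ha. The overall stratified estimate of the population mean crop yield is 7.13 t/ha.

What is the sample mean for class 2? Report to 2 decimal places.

Σ Nₕx̄ₕ = N·μ, so 98·x̄_2 = 362·7.13 − (80·7.33 + 60·9.34 + 20·2.40 + 104·8.63).
= 2581.06 − 2092.32 = 488.74.
x̄_2 = 488.74 / 98 = 4.9871... → 4.99.

4.99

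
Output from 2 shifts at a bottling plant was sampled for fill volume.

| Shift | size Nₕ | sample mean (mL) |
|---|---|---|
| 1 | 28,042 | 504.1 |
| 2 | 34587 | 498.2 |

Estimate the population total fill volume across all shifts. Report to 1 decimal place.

31367215.6

Population total = Σ Nₕ·x̄ₕ (each stratum's size times its mean).
28042·504.1 + 34587·498.2 = 14135972.2 + 17231243.4 = 31367215.6.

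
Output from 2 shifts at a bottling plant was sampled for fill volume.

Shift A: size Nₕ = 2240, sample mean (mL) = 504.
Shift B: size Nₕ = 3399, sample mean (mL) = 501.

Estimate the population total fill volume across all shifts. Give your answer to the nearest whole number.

A: 2240·504 = 1128960
B: 3399·501 = 1702899
τ̂ = Σ Nₕx̄ₕ = 2831859.

2831859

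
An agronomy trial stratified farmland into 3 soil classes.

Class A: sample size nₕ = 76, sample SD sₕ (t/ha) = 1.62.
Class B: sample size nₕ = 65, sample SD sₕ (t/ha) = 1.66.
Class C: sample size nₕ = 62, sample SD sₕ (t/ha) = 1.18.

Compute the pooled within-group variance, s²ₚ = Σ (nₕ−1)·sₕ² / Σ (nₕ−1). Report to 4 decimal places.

2.2906

A: (76−1)·1.62² = 75·2.6244 = 196.83
B: (65−1)·1.66² = 64·2.7556 = 176.3584
C: (62−1)·1.18² = 61·1.3924 = 84.9364
Numerator = 458.1248; denominator = Σ(nₕ−1) = 200.
s²ₚ = 458.1248/200 = 2.290624 → 2.2906.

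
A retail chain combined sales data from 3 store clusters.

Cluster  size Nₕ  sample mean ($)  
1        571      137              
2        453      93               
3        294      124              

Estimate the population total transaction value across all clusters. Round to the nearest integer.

156812

Estimate total by summing Nₕ·x̄ₕ over strata.
571·137 + 453·93 + 294·124 = 78227 + 42129 + 36456 = 156812.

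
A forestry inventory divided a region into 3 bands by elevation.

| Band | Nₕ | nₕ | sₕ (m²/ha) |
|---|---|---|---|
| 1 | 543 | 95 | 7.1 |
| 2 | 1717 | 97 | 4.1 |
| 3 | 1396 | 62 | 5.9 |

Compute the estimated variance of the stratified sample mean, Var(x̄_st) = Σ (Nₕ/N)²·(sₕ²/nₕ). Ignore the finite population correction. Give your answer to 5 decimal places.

0.13179

N = 3656. Term for each stratum: Wₕ²sₕ²/nₕ.
Var(x̄_st) = 0.01170524 + 0.03822295 + 0.08185982 = 0.13178801 → 0.13179.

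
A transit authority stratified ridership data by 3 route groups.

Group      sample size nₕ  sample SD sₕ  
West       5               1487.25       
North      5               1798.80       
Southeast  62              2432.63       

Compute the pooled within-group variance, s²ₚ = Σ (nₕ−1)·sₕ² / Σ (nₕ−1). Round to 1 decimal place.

5547382.4

West: (5−1)·1487.25² = 4·2211912.5625 = 8847650.25
North: (5−1)·1798.80² = 4·3235681.44 = 12942725.76
Southeast: (62−1)·2432.63² = 61·5917688.7169 = 360979011.7309
Numerator = 382769387.7409; denominator = Σ(nₕ−1) = 69.
s²ₚ = 382769387.7409/69 = 5547382.431... → 5547382.4.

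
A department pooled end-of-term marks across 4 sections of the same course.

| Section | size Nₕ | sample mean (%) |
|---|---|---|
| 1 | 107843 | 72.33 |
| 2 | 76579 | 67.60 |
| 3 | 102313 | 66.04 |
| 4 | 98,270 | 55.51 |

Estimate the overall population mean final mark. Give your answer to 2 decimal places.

65.42

x̄_st = (Σ Nₕx̄ₕ) / (Σ Nₕ) = (107843·72.33 + 76579·67.60 + 102313·66.04 + 98270·55.51) / 385005
= 25188742.81 / 385005 = 65.4245... → 65.42.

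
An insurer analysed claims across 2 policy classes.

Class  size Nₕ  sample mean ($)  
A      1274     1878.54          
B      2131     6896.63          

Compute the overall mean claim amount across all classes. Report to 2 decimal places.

N = 1274 + 2131 = 3405.
Weight each subgroup mean by Nₕ/N and sum.
Σ Nₕx̄ₕ = 1274·1878.54 + 2131·6896.63 = 2393259.96 + 14696718.53 = 17089978.49.
Divide by N: 17089978.49 / 3405 = 5019.0833... → 5019.08.

5019.08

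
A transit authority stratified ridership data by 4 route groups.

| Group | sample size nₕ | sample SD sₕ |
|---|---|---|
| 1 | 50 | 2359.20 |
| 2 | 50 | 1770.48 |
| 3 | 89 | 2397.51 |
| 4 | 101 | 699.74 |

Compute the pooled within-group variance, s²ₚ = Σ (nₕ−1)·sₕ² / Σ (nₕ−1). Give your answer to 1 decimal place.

1: (50−1)·2359.20² = 49·5565824.64 = 272725407.36
2: (50−1)·1770.48² = 49·3134599.4304 = 153595372.0896
3: (89−1)·2397.51² = 88·5748054.2001 = 505828769.6088
4: (101−1)·699.74² = 100·489636.0676 = 48963606.76
Numerator = 981113155.8184; denominator = Σ(nₕ−1) = 286.
s²ₚ = 981113155.8184/286 = 3430465.580... → 3430465.6.

3430465.6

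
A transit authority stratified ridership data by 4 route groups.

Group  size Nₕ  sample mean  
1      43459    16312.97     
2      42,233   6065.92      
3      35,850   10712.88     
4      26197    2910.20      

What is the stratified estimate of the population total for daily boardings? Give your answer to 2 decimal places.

1425422619.99

Population total = Σ Nₕ·x̄ₕ (each stratum's size times its mean).
43459·16312.97 + 42233·6065.92 + 35850·10712.88 + 26197·2910.20 = 708945363.23 + 256181999.36 + 384056748 + 76238509.4 = 1425422619.99.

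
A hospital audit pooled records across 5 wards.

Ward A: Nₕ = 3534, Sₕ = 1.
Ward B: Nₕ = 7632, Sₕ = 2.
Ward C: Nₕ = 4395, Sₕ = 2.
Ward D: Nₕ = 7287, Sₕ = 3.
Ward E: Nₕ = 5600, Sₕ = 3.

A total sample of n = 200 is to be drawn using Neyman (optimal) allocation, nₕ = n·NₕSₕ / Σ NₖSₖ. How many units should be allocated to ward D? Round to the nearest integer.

A: NₕSₕ = 3534·1 = 3534
B: NₕSₕ = 7632·2 = 15264
C: NₕSₕ = 4395·2 = 8790
D: NₕSₕ = 7287·3 = 21861
E: NₕSₕ = 5600·3 = 16800
Σ NₕSₕ = 66249.
n_D = 200·21861/66249 = 65.996... → 66.

66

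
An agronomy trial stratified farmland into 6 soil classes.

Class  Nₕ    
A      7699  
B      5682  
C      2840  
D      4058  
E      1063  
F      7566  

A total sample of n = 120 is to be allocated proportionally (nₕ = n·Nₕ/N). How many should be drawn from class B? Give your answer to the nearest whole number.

N = 7699 + 5682 + 2840 + 4058 + 1063 + 7566 = 28908.
n_B = 120·5682/28908 = 23.587... → 24.

24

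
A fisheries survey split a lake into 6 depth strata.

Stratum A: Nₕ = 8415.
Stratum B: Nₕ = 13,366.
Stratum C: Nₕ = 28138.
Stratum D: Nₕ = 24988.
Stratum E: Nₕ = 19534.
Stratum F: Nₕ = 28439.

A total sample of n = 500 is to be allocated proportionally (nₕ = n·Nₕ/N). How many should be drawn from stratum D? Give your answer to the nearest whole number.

102

Share of stratum D = 24988/122880 = 0.20335.
Allocate 500 × 0.20335 = 101.676... → 102.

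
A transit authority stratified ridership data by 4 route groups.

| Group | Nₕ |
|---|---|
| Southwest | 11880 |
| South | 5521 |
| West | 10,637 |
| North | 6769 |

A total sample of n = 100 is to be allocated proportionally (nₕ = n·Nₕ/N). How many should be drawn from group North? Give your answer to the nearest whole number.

19

N = 11880 + 5521 + 10637 + 6769 = 34807.
n_North = 100·6769/34807 = 19.447... → 19.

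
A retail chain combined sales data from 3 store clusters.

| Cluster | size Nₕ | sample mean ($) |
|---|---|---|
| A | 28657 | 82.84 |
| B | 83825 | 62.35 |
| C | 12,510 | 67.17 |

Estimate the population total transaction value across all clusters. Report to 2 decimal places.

A: 28657·82.84 = 2373945.88
B: 83825·62.35 = 5226488.75
C: 12510·67.17 = 840296.7
τ̂ = Σ Nₕx̄ₕ = 8440731.33.

8440731.33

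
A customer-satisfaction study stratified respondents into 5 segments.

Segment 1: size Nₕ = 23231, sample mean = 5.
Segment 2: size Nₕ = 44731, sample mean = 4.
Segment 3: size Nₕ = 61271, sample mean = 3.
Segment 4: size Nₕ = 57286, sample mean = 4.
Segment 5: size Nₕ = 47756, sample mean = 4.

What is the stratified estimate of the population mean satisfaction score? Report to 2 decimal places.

3.84

N = 23231 + 44731 + 61271 + 57286 + 47756 = 234275.
The stratified mean weights each stratum mean by its population share Nₕ/N.
Σ Nₕx̄ₕ = 23231·5 + 44731·4 + 61271·3 + 57286·4 + 47756·4 = 116155 + 178924 + 183813 + 229144 + 191024 = 899060.
Divide by N: 899060 / 234275 = 3.8376... → 3.84.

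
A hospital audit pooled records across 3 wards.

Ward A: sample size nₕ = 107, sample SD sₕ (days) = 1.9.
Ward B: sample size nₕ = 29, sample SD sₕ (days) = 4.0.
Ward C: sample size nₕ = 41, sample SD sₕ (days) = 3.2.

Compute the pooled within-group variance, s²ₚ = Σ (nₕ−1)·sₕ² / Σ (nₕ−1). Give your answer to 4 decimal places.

Degrees of freedom: 106 + 28 + 40 = 174.
Σ(nₕ−1)sₕ² = 106·3.61 + 28·16 + 40·10.24 = 1240.26.
s²ₚ = 1240.26 / 174 = 7.127931... → 7.1279.

7.1279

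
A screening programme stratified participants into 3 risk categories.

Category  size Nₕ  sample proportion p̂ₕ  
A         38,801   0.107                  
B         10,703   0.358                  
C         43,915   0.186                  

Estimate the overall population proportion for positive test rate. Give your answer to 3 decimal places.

0.173

N = 38801 + 10703 + 43915 = 93419.
Overall proportion = Σ (Nₕ/N)·p̂ₕ.
Σ Nₕp̂ₕ = 4151.707 + 3831.674 + 8168.19 = 16151.571.
16151.571 / 93419 = 0.17289... → 0.173.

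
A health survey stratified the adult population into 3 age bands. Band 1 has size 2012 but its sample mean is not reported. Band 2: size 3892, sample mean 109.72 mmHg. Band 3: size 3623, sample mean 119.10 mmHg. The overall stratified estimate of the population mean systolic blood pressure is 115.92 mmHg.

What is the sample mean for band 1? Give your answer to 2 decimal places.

122.19

Σ Nₕx̄ₕ = N·μ, so 2012·x̄_1 = 9527·115.92 − (3892·109.72 + 3623·119.10).
= 1104369.84 − 858529.54 = 245840.3.
x̄_1 = 245840.3 / 2012 = 122.1870... → 122.19.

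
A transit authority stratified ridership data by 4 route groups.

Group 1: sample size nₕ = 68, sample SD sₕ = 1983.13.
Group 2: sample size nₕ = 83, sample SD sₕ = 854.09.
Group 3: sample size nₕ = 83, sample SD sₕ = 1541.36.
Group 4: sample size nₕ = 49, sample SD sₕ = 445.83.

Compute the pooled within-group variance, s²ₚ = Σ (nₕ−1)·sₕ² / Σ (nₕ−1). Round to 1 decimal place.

1891290.1

Degrees of freedom: 67 + 82 + 82 + 48 = 279.
Σ(nₕ−1)sₕ² = 67·3932804.5969 + 82·729469.7281 + 82·2375790.6496 + 48·198764.3889 = 527669949.6309.
s²ₚ = 527669949.6309 / 279 = 1891290.142... → 1891290.1.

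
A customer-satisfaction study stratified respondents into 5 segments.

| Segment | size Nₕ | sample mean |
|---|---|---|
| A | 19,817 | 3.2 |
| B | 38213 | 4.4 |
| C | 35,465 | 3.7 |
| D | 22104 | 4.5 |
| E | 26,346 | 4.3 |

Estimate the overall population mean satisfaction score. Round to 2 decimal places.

4.05

N = 19817 + 38213 + 35465 + 22104 + 26346 = 141945.
Weight each subgroup mean by Nₕ/N and sum.
Σ Nₕx̄ₕ = 19817·3.2 + 38213·4.4 + 35465·3.7 + 22104·4.5 + 26346·4.3 = 63414.4 + 168137.2 + 131220.5 + 99468 + 113287.8 = 575527.9.
Divide by N: 575527.9 / 141945 = 4.0546... → 4.05.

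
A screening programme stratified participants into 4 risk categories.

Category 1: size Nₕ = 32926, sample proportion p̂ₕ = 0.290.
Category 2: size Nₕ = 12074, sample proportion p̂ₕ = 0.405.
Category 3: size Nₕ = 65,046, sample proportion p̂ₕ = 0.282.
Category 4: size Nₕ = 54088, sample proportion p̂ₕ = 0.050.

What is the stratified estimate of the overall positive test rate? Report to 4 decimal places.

N = 32926 + 12074 + 65046 + 54088 = 164134.
Overall proportion = Σ (Nₕ/N)·p̂ₕ.
Σ Nₕp̂ₕ = 9548.54 + 4889.97 + 18342.972 + 2704.4 = 35485.882.
35485.882 / 164134 = 0.216201... → 0.2162.

0.2162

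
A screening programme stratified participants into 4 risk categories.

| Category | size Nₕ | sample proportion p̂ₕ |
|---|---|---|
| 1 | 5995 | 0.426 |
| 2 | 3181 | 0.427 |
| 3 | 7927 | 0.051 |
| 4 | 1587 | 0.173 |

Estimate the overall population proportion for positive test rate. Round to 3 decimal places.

Wₕ = Nₕ/N with N = 18690: 0.3208, 0.1702, 0.4241, 0.0849.
p̂_st = 0.3208·0.426 + 0.1702·0.427 + 0.4241·0.051 + 0.0849·0.173 ≈ 0.24564... → 0.246.

0.246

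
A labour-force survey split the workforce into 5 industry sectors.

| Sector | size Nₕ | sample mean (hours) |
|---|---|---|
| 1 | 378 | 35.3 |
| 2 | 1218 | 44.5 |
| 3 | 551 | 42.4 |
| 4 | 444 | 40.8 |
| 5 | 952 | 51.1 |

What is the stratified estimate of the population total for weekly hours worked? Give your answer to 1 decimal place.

157669.2

Estimate total by summing Nₕ·x̄ₕ over strata.
378·35.3 + 1218·44.5 + 551·42.4 + 444·40.8 + 952·51.1 = 13343.4 + 54201 + 23362.4 + 18115.2 + 48647.2 = 157669.2.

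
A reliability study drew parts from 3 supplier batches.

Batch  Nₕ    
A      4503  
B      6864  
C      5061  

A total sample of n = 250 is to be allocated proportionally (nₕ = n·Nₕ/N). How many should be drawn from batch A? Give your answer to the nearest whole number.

Share of batch A = 4503/16428 = 0.27411.
Allocate 250 × 0.27411 = 68.526... → 69.

69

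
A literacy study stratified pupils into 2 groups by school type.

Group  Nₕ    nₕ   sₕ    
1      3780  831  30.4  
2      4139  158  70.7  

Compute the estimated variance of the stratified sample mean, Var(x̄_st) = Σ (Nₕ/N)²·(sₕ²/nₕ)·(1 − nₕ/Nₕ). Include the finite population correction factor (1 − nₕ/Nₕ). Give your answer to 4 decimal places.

N = 7919; Wₕ = Nₕ/N.
group 1: (3780/7919)²·30.4²/831·(1 − 831/3780) = 0.1976842
group 2: (4139/7919)²·70.7²/158·(1 − 158/4139) = 8.3124426
Sum = 8.5101268 → 8.5101.

8.5101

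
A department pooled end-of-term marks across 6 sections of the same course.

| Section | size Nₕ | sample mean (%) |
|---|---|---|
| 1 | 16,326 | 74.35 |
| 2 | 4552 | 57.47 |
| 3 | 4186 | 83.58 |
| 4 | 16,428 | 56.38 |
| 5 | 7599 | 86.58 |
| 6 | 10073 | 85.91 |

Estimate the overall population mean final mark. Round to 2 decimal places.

72.25

N = 16326 + 4552 + 4186 + 16428 + 7599 + 10073 = 59164.
Weight each subgroup mean by Nₕ/N and sum.
Σ Nₕx̄ₕ = 16326·74.35 + 4552·57.47 + 4186·83.58 + 16428·56.38 + 7599·86.58 + 10073·85.91 = 1213838.1 + 261603.44 + 349865.88 + 926210.64 + 657921.42 + 865371.43 = 4274810.91.
Divide by N: 4274810.91 / 59164 = 72.2536... → 72.25.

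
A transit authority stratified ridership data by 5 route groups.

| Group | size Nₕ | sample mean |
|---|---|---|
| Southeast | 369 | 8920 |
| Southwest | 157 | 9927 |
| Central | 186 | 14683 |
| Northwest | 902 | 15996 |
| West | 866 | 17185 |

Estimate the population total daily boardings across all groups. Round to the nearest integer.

Population total = Σ Nₕ·x̄ₕ (each stratum's size times its mean).
369·8920 + 157·9927 + 186·14683 + 902·15996 + 866·17185 = 3291480 + 1558539 + 2731038 + 14428392 + 14882210 = 36891659.

36891659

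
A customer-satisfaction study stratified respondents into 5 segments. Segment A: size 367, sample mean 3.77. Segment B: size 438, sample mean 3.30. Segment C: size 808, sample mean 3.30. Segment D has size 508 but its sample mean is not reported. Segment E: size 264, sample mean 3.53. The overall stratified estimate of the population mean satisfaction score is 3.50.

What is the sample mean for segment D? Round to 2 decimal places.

3.78

Σ Nₕx̄ₕ = N·μ, so 508·x̄_D = 2385·3.50 − (367·3.77 + 438·3.30 + 808·3.30 + 264·3.53).
= 8347.5 − 6427.31 = 1920.19.
x̄_D = 1920.19 / 508 = 3.7799... → 3.78.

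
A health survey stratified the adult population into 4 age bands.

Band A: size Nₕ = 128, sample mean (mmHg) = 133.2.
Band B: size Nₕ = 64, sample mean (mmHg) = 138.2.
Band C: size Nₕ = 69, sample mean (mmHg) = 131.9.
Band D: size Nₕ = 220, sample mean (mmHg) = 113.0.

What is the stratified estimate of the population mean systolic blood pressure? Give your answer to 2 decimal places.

N = 481; weights Wₕ = Nₕ/N = (0.2661, 0.1331, 0.1435, 0.4574).
x̄_st = Σ Wₕ·x̄ₕ = 0.2661·133.2 + 0.1331·138.2 + 0.1435·131.9 + 0.4574·113.0 ≈ 124.4397...
→ 124.44.

124.44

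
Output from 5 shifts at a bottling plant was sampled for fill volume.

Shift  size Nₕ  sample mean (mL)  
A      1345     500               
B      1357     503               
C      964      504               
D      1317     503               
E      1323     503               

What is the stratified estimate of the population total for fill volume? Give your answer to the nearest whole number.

Estimate total by summing Nₕ·x̄ₕ over strata.
1345·500 + 1357·503 + 964·504 + 1317·503 + 1323·503 = 672500 + 682571 + 485856 + 662451 + 665469 = 3168847.

3168847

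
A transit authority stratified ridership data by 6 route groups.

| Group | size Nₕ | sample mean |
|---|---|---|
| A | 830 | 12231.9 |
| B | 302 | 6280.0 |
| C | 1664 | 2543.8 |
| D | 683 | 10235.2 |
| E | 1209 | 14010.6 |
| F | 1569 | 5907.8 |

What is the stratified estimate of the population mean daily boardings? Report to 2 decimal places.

N = 830 + 302 + 1664 + 683 + 1209 + 1569 = 6257.
Overall mean = Σ (Nₕ/N)·x̄ₕ — weight by population share, not a simple average.
Σ Nₕx̄ₕ = 830·12231.9 + 302·6280.0 + 1664·2543.8 + 683·10235.2 + 1209·14010.6 + 1569·5907.8 = 10152477 + 1896560 + 4232883.2 + 6990641.6 + 16938815.4 + 9269338.2 = 49480715.4.
Divide by N: 49480715.4 / 6257 = 7908.0574... → 7908.06.

7908.06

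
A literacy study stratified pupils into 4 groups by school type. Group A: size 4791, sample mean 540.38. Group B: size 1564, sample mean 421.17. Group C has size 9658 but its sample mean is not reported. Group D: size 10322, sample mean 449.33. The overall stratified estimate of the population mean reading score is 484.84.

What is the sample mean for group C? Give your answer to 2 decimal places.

505.55

N = 4791 + 1564 + 9658 + 10322 = 26335.
Overall total = μ·N = 484.84·26335 = 12768261.4.
Subtract the known strata: 4791·540.38 + 1564·421.17 + 10322·449.33 = 7885654.72.
Remaining total for group C: 12768261.4 − 7885654.72 = 4882606.68.
Divide by its size: 4882606.68 / 9658 = 505.5505... → 505.55.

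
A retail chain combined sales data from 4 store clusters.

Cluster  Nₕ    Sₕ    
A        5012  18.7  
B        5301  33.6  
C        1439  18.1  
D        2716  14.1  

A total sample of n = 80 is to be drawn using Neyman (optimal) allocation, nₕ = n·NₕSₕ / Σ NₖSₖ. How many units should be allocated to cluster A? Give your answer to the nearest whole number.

Σ NₕSₕ = 5012·18.7 + 5301·33.6 + 1439·18.1 + 2716·14.1 = 336179.5.
Share for A: 93724.4/336179.5 = 0.27879.
n_A = 80 × 0.27879 = 22.303... → 22.

22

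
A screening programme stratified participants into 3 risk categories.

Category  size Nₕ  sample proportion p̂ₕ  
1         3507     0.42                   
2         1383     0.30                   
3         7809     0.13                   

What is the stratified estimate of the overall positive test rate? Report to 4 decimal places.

0.2286

N = 3507 + 1383 + 7809 = 12699.
Overall proportion = Σ (Nₕ/N)·p̂ₕ.
Σ Nₕp̂ₕ = 1472.94 + 414.9 + 1015.17 = 2903.01.
2903.01 / 12699 = 0.228601... → 0.2286.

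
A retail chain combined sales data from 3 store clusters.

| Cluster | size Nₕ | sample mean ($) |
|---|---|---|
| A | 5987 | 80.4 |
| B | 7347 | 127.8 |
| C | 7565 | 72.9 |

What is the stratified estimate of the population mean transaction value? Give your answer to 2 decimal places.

94.35

N = 5987 + 7347 + 7565 = 20899.
Overall mean = Σ (Nₕ/N)·x̄ₕ — weight by population share, not a simple average.
Σ Nₕx̄ₕ = 5987·80.4 + 7347·127.8 + 7565·72.9 = 481354.8 + 938946.6 + 551488.5 = 1971789.9.
Divide by N: 1971789.9 / 20899 = 94.3485... → 94.35.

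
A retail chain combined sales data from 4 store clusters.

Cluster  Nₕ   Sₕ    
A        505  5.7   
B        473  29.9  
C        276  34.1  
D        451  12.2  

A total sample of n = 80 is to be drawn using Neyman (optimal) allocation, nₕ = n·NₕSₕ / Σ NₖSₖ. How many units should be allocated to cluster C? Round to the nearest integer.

24

A: NₕSₕ = 505·5.7 = 2878.5
B: NₕSₕ = 473·29.9 = 14142.7
C: NₕSₕ = 276·34.1 = 9411.6
D: NₕSₕ = 451·12.2 = 5502.2
Σ NₕSₕ = 31935.
n_C = 80·9411.6/31935 = 23.577... → 24.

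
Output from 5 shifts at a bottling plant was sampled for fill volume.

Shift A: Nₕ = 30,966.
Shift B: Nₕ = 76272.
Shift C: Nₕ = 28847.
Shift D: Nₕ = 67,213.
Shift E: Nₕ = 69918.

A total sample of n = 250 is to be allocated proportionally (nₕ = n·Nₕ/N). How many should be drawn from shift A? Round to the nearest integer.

Share of shift A = 30966/273216 = 0.11334.
Allocate 250 × 0.11334 = 28.335... → 28.

28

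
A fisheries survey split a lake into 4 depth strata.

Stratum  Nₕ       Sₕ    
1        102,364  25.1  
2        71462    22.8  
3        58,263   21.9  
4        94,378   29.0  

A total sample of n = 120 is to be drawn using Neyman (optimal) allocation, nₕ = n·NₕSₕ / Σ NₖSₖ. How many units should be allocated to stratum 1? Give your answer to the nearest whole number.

Σ NₕSₕ = 102364·25.1 + 71462·22.8 + 58263·21.9 + 94378·29.0 = 8211591.7.
Share for 1: 2569336.4/8211591.7 = 0.31289.
n_1 = 120 × 0.31289 = 37.547... → 38.

38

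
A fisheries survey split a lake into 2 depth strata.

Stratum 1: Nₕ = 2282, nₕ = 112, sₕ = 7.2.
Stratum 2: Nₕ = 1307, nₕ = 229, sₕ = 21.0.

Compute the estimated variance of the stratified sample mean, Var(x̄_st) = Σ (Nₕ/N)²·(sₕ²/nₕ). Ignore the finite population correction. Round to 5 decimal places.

0.44252

N = 3589; Wₕ = Nₕ/N.
stratum 1: (2282/3589)²·7.2²/112 = 0.18712479
stratum 2: (1307/3589)²·21.0²/229 = 0.25539204
Sum = 0.44251684 → 0.44252.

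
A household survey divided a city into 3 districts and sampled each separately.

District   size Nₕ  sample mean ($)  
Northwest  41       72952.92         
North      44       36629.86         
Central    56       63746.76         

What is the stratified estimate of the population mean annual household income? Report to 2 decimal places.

N = 141; weights Wₕ = Nₕ/N = (0.2908, 0.3121, 0.3972).
x̄_st = Σ Wₕ·x̄ₕ = 0.2908·72952.92 + 0.3121·36629.86 + 0.3972·63746.76 ≈ 57961.7172...
→ 57961.72.

57961.72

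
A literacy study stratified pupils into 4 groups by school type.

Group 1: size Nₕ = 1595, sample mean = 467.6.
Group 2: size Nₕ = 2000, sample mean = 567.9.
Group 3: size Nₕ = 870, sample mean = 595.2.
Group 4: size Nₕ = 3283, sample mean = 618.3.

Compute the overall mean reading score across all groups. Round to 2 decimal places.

N = 7748; weights Wₕ = Nₕ/N = (0.2059, 0.2581, 0.1123, 0.4237).
x̄_st = Σ Wₕ·x̄ₕ = 0.2059·467.6 + 0.2581·567.9 + 0.1123·595.2 + 0.4237·618.3 ≈ 571.6733...
→ 571.67.

571.67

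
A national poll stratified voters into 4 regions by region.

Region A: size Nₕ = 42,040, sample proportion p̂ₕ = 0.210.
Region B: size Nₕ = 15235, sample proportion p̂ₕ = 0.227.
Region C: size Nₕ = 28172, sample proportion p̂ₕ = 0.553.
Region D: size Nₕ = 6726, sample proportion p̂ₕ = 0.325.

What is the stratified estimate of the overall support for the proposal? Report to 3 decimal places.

N = 42040 + 15235 + 28172 + 6726 = 92173.
Overall proportion = Σ (Nₕ/N)·p̂ₕ.
Σ Nₕp̂ₕ = 8828.4 + 3458.345 + 15579.116 + 2185.95 = 30051.811.
30051.811 / 92173 = 0.32604... → 0.326.

0.326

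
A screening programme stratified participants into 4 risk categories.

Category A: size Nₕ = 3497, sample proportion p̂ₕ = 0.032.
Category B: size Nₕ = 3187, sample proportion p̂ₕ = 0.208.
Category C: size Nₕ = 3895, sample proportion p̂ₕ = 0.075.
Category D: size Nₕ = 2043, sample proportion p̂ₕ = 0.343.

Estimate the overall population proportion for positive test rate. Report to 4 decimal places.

N = 3497 + 3187 + 3895 + 2043 = 12622.
Overall proportion = Σ (Nₕ/N)·p̂ₕ.
Σ Nₕp̂ₕ = 111.904 + 662.896 + 292.125 + 700.749 = 1767.674.
1767.674 / 12622 = 0.140047... → 0.1400.

0.1400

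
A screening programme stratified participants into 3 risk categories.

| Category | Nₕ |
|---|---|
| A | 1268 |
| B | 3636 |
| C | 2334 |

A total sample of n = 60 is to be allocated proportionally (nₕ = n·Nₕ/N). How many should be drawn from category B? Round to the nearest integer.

30

N = 1268 + 3636 + 2334 = 7238.
n_B = 60·3636/7238 = 30.141... → 30.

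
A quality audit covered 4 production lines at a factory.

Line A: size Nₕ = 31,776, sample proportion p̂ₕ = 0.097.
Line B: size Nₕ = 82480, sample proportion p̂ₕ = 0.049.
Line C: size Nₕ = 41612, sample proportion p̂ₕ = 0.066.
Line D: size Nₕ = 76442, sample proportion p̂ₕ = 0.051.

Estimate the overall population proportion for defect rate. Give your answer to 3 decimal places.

N = 31776 + 82480 + 41612 + 76442 = 232310.
Overall proportion = Σ (Nₕ/N)·p̂ₕ.
Σ Nₕp̂ₕ = 3082.272 + 4041.52 + 2746.392 + 3898.542 = 13768.726.
13768.726 / 232310 = 0.05927... → 0.059.

0.059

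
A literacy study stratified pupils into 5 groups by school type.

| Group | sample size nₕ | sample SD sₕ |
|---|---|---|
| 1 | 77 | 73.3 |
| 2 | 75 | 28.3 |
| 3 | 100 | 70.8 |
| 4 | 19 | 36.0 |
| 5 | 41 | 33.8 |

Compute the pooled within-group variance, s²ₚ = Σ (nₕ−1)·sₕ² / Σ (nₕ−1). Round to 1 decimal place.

1: (77−1)·73.3² = 76·5372.89 = 408339.64
2: (75−1)·28.3² = 74·800.89 = 59265.86
3: (100−1)·70.8² = 99·5012.64 = 496251.36
4: (19−1)·36.0² = 18·1296 = 23328
5: (41−1)·33.8² = 40·1142.44 = 45697.6
Numerator = 1032882.46; denominator = Σ(nₕ−1) = 307.
s²ₚ = 1032882.46/307 = 3364.438... → 3364.4.

3364.4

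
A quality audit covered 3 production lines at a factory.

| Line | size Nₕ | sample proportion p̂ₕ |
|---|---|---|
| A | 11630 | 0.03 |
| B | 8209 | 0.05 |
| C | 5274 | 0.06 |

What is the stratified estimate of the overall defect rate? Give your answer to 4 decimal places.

0.0428

N = 11630 + 8209 + 5274 = 25113.
Overall proportion = Σ (Nₕ/N)·p̂ₕ.
Σ Nₕp̂ₕ = 348.9 + 410.45 + 316.44 = 1075.79.
1075.79 / 25113 = 0.042838... → 0.0428.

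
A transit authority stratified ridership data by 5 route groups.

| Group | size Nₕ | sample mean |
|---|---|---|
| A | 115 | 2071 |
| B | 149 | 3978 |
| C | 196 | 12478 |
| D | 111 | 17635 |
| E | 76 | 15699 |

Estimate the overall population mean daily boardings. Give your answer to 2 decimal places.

9933.82

N = 115 + 149 + 196 + 111 + 76 = 647.
Overall mean = Σ (Nₕ/N)·x̄ₕ — weight by population share, not a simple average.
Σ Nₕx̄ₕ = 115·2071 + 149·3978 + 196·12478 + 111·17635 + 76·15699 = 238165 + 592722 + 2445688 + 1957485 + 1193124 = 6427184.
Divide by N: 6427184 / 647 = 9933.8238... → 9933.82.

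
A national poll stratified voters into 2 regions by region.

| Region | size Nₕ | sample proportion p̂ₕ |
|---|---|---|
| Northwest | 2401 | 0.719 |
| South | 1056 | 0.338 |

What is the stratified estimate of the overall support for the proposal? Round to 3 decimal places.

N = 2401 + 1056 = 3457.
Overall proportion = Σ (Nₕ/N)·p̂ₕ.
Σ Nₕp̂ₕ = 1726.319 + 356.928 = 2083.247.
2083.247 / 3457 = 0.60262... → 0.603.

0.603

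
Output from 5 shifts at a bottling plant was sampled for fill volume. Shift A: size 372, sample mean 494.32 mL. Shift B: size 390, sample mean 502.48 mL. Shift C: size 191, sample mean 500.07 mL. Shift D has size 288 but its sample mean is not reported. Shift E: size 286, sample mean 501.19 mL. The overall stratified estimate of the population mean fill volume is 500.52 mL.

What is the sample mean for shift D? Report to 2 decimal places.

N = 372 + 390 + 191 + 288 + 286 = 1527.
Overall total = μ·N = 500.52·1527 = 764294.04.
Subtract the known strata: 372·494.32 + 390·502.48 + 191·500.07 + 286·501.19 = 618707.95.
Remaining total for shift D: 764294.04 − 618707.95 = 145586.09.
Divide by its size: 145586.09 / 288 = 505.5073... → 505.51.

505.51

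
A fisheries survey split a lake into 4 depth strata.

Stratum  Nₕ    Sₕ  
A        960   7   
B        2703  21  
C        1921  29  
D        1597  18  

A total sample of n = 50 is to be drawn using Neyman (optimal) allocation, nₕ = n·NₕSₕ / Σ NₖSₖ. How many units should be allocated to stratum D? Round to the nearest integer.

Σ NₕSₕ = 960·7 + 2703·21 + 1921·29 + 1597·18 = 147938.
Share for D: 28746/147938 = 0.19431.
n_D = 50 × 0.19431 = 9.716... → 10.

10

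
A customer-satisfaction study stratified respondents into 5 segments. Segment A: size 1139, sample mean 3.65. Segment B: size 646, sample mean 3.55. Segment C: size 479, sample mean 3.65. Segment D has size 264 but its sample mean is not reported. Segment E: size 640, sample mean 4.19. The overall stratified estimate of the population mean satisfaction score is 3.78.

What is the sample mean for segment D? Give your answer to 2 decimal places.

N = 1139 + 646 + 479 + 264 + 640 = 3168.
Overall total = μ·N = 3.78·3168 = 11975.04.
Subtract the known strata: 1139·3.65 + 646·3.55 + 479·3.65 + 640·4.19 = 10880.6.
Remaining total for segment D: 11975.04 − 10880.6 = 1094.44.
Divide by its size: 1094.44 / 264 = 4.1456... → 4.15.

4.15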